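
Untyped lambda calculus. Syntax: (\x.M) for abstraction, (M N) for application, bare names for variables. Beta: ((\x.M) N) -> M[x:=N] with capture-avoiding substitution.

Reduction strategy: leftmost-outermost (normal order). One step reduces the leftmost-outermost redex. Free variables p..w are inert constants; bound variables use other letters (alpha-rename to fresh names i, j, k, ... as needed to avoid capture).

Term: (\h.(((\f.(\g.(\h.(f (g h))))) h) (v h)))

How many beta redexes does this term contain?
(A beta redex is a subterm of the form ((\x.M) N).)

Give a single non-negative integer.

Answer: 1

Derivation:
Term: (\h.(((\f.(\g.(\h.(f (g h))))) h) (v h)))
  Redex: ((\f.(\g.(\h.(f (g h))))) h)
Total redexes: 1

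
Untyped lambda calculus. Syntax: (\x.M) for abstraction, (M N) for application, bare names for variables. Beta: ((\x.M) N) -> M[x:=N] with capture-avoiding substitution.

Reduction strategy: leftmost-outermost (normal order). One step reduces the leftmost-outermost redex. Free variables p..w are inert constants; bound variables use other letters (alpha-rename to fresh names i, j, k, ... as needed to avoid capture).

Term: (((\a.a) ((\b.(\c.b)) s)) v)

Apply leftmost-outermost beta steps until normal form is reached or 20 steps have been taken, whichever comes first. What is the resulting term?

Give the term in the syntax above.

Step 0: (((\a.a) ((\b.(\c.b)) s)) v)
Step 1: (((\b.(\c.b)) s) v)
Step 2: ((\c.s) v)
Step 3: s

Answer: s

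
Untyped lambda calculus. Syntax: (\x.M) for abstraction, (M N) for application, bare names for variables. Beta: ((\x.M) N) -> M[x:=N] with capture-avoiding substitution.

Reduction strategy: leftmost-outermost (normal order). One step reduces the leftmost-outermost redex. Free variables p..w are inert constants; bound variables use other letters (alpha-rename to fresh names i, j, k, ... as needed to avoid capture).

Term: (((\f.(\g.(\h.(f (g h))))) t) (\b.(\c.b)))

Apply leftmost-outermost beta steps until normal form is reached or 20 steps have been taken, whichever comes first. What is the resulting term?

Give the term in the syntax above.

Step 0: (((\f.(\g.(\h.(f (g h))))) t) (\b.(\c.b)))
Step 1: ((\g.(\h.(t (g h)))) (\b.(\c.b)))
Step 2: (\h.(t ((\b.(\c.b)) h)))
Step 3: (\h.(t (\c.h)))

Answer: (\h.(t (\c.h)))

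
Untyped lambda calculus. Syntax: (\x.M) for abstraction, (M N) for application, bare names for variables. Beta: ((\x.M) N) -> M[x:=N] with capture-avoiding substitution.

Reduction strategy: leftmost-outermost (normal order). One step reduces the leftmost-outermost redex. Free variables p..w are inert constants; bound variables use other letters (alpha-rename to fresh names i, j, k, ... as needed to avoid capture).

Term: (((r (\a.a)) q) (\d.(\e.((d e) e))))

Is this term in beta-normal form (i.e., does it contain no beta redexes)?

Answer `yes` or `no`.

Answer: yes

Derivation:
Term: (((r (\a.a)) q) (\d.(\e.((d e) e))))
No beta redexes found.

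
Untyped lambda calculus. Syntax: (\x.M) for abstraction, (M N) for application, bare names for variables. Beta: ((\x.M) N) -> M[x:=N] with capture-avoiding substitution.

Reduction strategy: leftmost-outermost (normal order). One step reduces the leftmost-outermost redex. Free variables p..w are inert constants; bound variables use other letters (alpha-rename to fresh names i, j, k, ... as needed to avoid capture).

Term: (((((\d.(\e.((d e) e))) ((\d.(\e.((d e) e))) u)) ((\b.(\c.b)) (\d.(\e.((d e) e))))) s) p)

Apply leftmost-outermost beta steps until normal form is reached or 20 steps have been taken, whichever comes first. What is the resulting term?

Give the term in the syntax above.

Answer: (((((u (\c.(\d.(\e.((d e) e))))) (\c.(\d.(\e.((d e) e))))) (\c.(\d.(\e.((d e) e))))) s) p)

Derivation:
Step 0: (((((\d.(\e.((d e) e))) ((\d.(\e.((d e) e))) u)) ((\b.(\c.b)) (\d.(\e.((d e) e))))) s) p)
Step 1: ((((\e.((((\d.(\e.((d e) e))) u) e) e)) ((\b.(\c.b)) (\d.(\e.((d e) e))))) s) p)
Step 2: ((((((\d.(\e.((d e) e))) u) ((\b.(\c.b)) (\d.(\e.((d e) e))))) ((\b.(\c.b)) (\d.(\e.((d e) e))))) s) p)
Step 3: (((((\e.((u e) e)) ((\b.(\c.b)) (\d.(\e.((d e) e))))) ((\b.(\c.b)) (\d.(\e.((d e) e))))) s) p)
Step 4: (((((u ((\b.(\c.b)) (\d.(\e.((d e) e))))) ((\b.(\c.b)) (\d.(\e.((d e) e))))) ((\b.(\c.b)) (\d.(\e.((d e) e))))) s) p)
Step 5: (((((u (\c.(\d.(\e.((d e) e))))) ((\b.(\c.b)) (\d.(\e.((d e) e))))) ((\b.(\c.b)) (\d.(\e.((d e) e))))) s) p)
Step 6: (((((u (\c.(\d.(\e.((d e) e))))) (\c.(\d.(\e.((d e) e))))) ((\b.(\c.b)) (\d.(\e.((d e) e))))) s) p)
Step 7: (((((u (\c.(\d.(\e.((d e) e))))) (\c.(\d.(\e.((d e) e))))) (\c.(\d.(\e.((d e) e))))) s) p)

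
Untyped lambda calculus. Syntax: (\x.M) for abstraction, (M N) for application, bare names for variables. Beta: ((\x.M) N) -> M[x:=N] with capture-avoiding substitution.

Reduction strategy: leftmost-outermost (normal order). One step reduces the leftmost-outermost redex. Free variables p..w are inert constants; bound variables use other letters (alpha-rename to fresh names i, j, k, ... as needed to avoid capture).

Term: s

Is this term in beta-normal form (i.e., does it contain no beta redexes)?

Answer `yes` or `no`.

Term: s
No beta redexes found.

Answer: yes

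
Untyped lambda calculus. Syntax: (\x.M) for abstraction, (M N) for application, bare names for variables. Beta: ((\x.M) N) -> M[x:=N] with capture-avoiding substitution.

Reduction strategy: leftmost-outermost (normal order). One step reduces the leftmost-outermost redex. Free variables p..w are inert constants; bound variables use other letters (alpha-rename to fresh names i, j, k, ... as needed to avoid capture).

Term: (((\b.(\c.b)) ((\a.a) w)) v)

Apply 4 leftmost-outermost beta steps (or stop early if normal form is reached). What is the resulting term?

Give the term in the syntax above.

Answer: w

Derivation:
Step 0: (((\b.(\c.b)) ((\a.a) w)) v)
Step 1: ((\c.((\a.a) w)) v)
Step 2: ((\a.a) w)
Step 3: w
Step 4: (normal form reached)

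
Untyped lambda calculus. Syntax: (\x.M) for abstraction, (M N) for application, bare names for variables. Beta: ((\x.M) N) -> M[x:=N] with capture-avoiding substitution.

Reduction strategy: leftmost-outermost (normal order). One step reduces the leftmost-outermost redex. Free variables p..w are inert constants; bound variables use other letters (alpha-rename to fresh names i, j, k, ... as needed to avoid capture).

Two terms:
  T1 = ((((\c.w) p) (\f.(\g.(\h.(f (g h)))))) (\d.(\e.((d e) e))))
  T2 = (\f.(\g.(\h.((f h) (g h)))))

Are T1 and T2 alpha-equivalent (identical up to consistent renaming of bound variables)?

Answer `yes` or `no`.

Answer: no

Derivation:
Term 1: ((((\c.w) p) (\f.(\g.(\h.(f (g h)))))) (\d.(\e.((d e) e))))
Term 2: (\f.(\g.(\h.((f h) (g h)))))
Alpha-equivalence: compare structure up to binder renaming.
Result: False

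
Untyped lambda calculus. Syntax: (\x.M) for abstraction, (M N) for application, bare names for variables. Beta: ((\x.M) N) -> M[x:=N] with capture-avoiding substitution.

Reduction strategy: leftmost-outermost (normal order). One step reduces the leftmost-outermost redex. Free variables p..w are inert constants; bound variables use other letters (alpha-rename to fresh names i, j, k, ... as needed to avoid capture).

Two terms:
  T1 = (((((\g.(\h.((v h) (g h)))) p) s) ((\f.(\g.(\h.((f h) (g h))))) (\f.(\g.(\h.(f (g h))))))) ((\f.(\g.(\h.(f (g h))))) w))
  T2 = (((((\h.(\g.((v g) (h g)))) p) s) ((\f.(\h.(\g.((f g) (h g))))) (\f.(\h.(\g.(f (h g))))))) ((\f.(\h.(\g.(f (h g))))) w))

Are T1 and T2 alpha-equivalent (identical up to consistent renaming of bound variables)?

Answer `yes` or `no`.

Term 1: (((((\g.(\h.((v h) (g h)))) p) s) ((\f.(\g.(\h.((f h) (g h))))) (\f.(\g.(\h.(f (g h))))))) ((\f.(\g.(\h.(f (g h))))) w))
Term 2: (((((\h.(\g.((v g) (h g)))) p) s) ((\f.(\h.(\g.((f g) (h g))))) (\f.(\h.(\g.(f (h g))))))) ((\f.(\h.(\g.(f (h g))))) w))
Alpha-equivalence: compare structure up to binder renaming.
Result: True

Answer: yes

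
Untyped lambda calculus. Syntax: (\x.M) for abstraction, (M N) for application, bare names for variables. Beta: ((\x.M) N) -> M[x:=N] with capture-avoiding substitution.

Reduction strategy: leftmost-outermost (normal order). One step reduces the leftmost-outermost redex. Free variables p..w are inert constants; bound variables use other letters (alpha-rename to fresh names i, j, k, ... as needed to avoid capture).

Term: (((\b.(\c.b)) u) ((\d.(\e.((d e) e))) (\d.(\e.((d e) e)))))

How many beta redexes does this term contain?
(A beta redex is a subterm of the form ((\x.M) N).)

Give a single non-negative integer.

Answer: 2

Derivation:
Term: (((\b.(\c.b)) u) ((\d.(\e.((d e) e))) (\d.(\e.((d e) e)))))
  Redex: ((\b.(\c.b)) u)
  Redex: ((\d.(\e.((d e) e))) (\d.(\e.((d e) e))))
Total redexes: 2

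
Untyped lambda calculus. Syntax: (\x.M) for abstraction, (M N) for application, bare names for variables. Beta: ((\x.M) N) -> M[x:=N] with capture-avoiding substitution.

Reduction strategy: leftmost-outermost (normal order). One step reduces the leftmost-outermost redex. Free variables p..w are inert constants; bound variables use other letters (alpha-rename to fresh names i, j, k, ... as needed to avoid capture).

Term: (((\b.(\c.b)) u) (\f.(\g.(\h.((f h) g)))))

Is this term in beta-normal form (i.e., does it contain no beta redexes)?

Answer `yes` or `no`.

Answer: no

Derivation:
Term: (((\b.(\c.b)) u) (\f.(\g.(\h.((f h) g)))))
Found 1 beta redex(es).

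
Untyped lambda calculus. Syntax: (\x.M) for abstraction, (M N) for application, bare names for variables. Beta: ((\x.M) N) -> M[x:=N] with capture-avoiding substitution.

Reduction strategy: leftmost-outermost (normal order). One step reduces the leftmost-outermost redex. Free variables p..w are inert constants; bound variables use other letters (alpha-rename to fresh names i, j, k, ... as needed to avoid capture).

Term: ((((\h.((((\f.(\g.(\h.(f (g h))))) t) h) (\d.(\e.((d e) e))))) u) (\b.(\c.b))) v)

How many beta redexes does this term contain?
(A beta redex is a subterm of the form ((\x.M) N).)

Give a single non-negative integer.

Term: ((((\h.((((\f.(\g.(\h.(f (g h))))) t) h) (\d.(\e.((d e) e))))) u) (\b.(\c.b))) v)
  Redex: ((\h.((((\f.(\g.(\h.(f (g h))))) t) h) (\d.(\e.((d e) e))))) u)
  Redex: ((\f.(\g.(\h.(f (g h))))) t)
Total redexes: 2

Answer: 2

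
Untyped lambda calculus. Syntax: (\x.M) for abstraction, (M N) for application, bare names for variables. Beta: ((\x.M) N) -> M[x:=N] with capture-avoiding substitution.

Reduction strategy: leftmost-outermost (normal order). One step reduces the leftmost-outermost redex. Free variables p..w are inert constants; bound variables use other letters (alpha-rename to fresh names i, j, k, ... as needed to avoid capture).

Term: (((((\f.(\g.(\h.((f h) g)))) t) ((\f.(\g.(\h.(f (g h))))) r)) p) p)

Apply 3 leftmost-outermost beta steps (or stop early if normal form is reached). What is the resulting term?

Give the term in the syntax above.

Answer: (((t p) ((\f.(\g.(\h.(f (g h))))) r)) p)

Derivation:
Step 0: (((((\f.(\g.(\h.((f h) g)))) t) ((\f.(\g.(\h.(f (g h))))) r)) p) p)
Step 1: ((((\g.(\h.((t h) g))) ((\f.(\g.(\h.(f (g h))))) r)) p) p)
Step 2: (((\h.((t h) ((\f.(\g.(\h.(f (g h))))) r))) p) p)
Step 3: (((t p) ((\f.(\g.(\h.(f (g h))))) r)) p)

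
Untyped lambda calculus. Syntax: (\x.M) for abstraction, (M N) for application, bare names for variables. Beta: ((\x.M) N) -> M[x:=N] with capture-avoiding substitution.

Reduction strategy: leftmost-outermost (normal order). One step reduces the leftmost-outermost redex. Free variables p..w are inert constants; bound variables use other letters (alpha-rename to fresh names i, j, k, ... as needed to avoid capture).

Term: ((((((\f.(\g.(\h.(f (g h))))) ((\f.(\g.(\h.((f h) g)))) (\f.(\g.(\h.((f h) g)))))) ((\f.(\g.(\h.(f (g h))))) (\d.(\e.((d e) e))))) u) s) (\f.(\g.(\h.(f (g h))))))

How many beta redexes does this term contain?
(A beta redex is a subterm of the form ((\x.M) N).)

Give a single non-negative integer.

Answer: 3

Derivation:
Term: ((((((\f.(\g.(\h.(f (g h))))) ((\f.(\g.(\h.((f h) g)))) (\f.(\g.(\h.((f h) g)))))) ((\f.(\g.(\h.(f (g h))))) (\d.(\e.((d e) e))))) u) s) (\f.(\g.(\h.(f (g h))))))
  Redex: ((\f.(\g.(\h.(f (g h))))) ((\f.(\g.(\h.((f h) g)))) (\f.(\g.(\h.((f h) g))))))
  Redex: ((\f.(\g.(\h.((f h) g)))) (\f.(\g.(\h.((f h) g)))))
  Redex: ((\f.(\g.(\h.(f (g h))))) (\d.(\e.((d e) e))))
Total redexes: 3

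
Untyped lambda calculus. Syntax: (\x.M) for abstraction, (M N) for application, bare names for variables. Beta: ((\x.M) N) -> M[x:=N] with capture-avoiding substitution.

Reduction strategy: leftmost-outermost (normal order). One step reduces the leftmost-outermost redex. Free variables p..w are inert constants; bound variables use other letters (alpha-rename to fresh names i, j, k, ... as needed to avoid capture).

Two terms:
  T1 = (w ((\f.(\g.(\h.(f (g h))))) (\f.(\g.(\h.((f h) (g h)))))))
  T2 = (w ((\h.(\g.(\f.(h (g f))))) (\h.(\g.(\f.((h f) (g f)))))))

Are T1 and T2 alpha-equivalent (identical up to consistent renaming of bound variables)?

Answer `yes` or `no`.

Term 1: (w ((\f.(\g.(\h.(f (g h))))) (\f.(\g.(\h.((f h) (g h)))))))
Term 2: (w ((\h.(\g.(\f.(h (g f))))) (\h.(\g.(\f.((h f) (g f)))))))
Alpha-equivalence: compare structure up to binder renaming.
Result: True

Answer: yes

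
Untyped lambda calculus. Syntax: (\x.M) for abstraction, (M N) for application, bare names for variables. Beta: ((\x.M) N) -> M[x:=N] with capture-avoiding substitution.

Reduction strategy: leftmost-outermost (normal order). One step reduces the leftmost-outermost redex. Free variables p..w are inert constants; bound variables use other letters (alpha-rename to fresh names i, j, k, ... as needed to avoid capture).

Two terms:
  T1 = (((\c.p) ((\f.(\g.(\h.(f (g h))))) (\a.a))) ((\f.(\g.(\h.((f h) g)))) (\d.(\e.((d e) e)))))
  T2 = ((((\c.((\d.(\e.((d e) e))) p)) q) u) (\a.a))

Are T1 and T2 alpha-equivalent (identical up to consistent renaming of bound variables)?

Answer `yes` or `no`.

Answer: no

Derivation:
Term 1: (((\c.p) ((\f.(\g.(\h.(f (g h))))) (\a.a))) ((\f.(\g.(\h.((f h) g)))) (\d.(\e.((d e) e)))))
Term 2: ((((\c.((\d.(\e.((d e) e))) p)) q) u) (\a.a))
Alpha-equivalence: compare structure up to binder renaming.
Result: False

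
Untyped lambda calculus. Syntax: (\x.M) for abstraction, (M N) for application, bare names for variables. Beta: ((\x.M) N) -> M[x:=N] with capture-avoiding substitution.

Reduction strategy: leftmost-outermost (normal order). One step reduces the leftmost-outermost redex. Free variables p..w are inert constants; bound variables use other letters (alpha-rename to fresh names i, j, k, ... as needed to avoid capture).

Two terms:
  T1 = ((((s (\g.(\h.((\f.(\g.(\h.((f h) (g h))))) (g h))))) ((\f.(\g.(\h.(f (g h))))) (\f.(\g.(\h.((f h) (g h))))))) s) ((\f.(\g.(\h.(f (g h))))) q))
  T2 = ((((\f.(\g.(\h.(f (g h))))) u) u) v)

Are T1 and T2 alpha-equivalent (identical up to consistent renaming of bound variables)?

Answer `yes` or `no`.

Term 1: ((((s (\g.(\h.((\f.(\g.(\h.((f h) (g h))))) (g h))))) ((\f.(\g.(\h.(f (g h))))) (\f.(\g.(\h.((f h) (g h))))))) s) ((\f.(\g.(\h.(f (g h))))) q))
Term 2: ((((\f.(\g.(\h.(f (g h))))) u) u) v)
Alpha-equivalence: compare structure up to binder renaming.
Result: False

Answer: no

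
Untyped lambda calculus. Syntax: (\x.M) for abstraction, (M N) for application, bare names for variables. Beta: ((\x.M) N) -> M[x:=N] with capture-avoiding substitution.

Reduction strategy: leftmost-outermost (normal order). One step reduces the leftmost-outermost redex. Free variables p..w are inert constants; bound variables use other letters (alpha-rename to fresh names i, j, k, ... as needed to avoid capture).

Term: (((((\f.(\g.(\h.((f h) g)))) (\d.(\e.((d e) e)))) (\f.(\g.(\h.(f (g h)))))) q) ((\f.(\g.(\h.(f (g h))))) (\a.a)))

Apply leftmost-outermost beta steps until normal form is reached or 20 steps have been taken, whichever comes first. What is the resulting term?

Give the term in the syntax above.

Answer: (((q (\f.(\g.(\h.(f (g h)))))) (\f.(\g.(\h.(f (g h)))))) (\g.(\h.(g h))))

Derivation:
Step 0: (((((\f.(\g.(\h.((f h) g)))) (\d.(\e.((d e) e)))) (\f.(\g.(\h.(f (g h)))))) q) ((\f.(\g.(\h.(f (g h))))) (\a.a)))
Step 1: ((((\g.(\h.(((\d.(\e.((d e) e))) h) g))) (\f.(\g.(\h.(f (g h)))))) q) ((\f.(\g.(\h.(f (g h))))) (\a.a)))
Step 2: (((\h.(((\d.(\e.((d e) e))) h) (\f.(\g.(\h.(f (g h))))))) q) ((\f.(\g.(\h.(f (g h))))) (\a.a)))
Step 3: ((((\d.(\e.((d e) e))) q) (\f.(\g.(\h.(f (g h)))))) ((\f.(\g.(\h.(f (g h))))) (\a.a)))
Step 4: (((\e.((q e) e)) (\f.(\g.(\h.(f (g h)))))) ((\f.(\g.(\h.(f (g h))))) (\a.a)))
Step 5: (((q (\f.(\g.(\h.(f (g h)))))) (\f.(\g.(\h.(f (g h)))))) ((\f.(\g.(\h.(f (g h))))) (\a.a)))
Step 6: (((q (\f.(\g.(\h.(f (g h)))))) (\f.(\g.(\h.(f (g h)))))) (\g.(\h.((\a.a) (g h)))))
Step 7: (((q (\f.(\g.(\h.(f (g h)))))) (\f.(\g.(\h.(f (g h)))))) (\g.(\h.(g h))))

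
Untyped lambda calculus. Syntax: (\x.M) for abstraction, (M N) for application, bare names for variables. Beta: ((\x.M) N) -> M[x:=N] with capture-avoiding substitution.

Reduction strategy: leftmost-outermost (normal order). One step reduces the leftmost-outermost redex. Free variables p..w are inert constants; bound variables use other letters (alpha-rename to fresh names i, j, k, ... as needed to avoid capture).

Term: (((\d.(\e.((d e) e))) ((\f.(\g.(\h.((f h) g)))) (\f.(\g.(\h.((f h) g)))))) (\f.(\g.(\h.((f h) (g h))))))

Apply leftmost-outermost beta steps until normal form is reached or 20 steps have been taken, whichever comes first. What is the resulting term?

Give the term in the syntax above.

Step 0: (((\d.(\e.((d e) e))) ((\f.(\g.(\h.((f h) g)))) (\f.(\g.(\h.((f h) g)))))) (\f.(\g.(\h.((f h) (g h))))))
Step 1: ((\e.((((\f.(\g.(\h.((f h) g)))) (\f.(\g.(\h.((f h) g))))) e) e)) (\f.(\g.(\h.((f h) (g h))))))
Step 2: ((((\f.(\g.(\h.((f h) g)))) (\f.(\g.(\h.((f h) g))))) (\f.(\g.(\h.((f h) (g h)))))) (\f.(\g.(\h.((f h) (g h))))))
Step 3: (((\g.(\h.(((\f.(\g.(\h.((f h) g)))) h) g))) (\f.(\g.(\h.((f h) (g h)))))) (\f.(\g.(\h.((f h) (g h))))))
Step 4: ((\h.(((\f.(\g.(\h.((f h) g)))) h) (\f.(\g.(\h.((f h) (g h))))))) (\f.(\g.(\h.((f h) (g h))))))
Step 5: (((\f.(\g.(\h.((f h) g)))) (\f.(\g.(\h.((f h) (g h)))))) (\f.(\g.(\h.((f h) (g h))))))
Step 6: ((\g.(\h.(((\f.(\g.(\h.((f h) (g h))))) h) g))) (\f.(\g.(\h.((f h) (g h))))))
Step 7: (\h.(((\f.(\g.(\h.((f h) (g h))))) h) (\f.(\g.(\h.((f h) (g h)))))))
Step 8: (\h.((\g.(\i.((h i) (g i)))) (\f.(\g.(\h.((f h) (g h)))))))
Step 9: (\h.(\i.((h i) ((\f.(\g.(\h.((f h) (g h))))) i))))
Step 10: (\h.(\i.((h i) (\g.(\h.((i h) (g h)))))))

Answer: (\h.(\i.((h i) (\g.(\h.((i h) (g h)))))))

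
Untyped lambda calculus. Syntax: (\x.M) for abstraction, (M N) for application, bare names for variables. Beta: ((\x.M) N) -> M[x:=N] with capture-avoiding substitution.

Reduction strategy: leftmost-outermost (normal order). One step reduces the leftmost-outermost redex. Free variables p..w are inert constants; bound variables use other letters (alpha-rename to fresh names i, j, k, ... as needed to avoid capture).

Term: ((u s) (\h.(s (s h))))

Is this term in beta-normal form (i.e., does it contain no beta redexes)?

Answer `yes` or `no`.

Answer: yes

Derivation:
Term: ((u s) (\h.(s (s h))))
No beta redexes found.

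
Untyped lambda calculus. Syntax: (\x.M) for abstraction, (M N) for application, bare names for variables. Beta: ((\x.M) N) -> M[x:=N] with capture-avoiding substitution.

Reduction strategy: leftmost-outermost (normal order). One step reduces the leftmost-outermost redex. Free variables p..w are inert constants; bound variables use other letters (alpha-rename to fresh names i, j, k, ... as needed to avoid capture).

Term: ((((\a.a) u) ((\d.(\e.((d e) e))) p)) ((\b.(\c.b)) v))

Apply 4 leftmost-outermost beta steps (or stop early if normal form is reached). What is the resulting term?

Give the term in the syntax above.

Step 0: ((((\a.a) u) ((\d.(\e.((d e) e))) p)) ((\b.(\c.b)) v))
Step 1: ((u ((\d.(\e.((d e) e))) p)) ((\b.(\c.b)) v))
Step 2: ((u (\e.((p e) e))) ((\b.(\c.b)) v))
Step 3: ((u (\e.((p e) e))) (\c.v))
Step 4: (normal form reached)

Answer: ((u (\e.((p e) e))) (\c.v))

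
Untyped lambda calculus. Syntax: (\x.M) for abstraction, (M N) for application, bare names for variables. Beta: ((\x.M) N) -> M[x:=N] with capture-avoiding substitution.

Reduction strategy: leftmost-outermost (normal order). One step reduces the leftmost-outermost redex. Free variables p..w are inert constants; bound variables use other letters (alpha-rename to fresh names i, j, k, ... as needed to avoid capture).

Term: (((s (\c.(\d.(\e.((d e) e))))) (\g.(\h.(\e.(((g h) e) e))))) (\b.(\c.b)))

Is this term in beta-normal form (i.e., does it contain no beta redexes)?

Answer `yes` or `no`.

Answer: yes

Derivation:
Term: (((s (\c.(\d.(\e.((d e) e))))) (\g.(\h.(\e.(((g h) e) e))))) (\b.(\c.b)))
No beta redexes found.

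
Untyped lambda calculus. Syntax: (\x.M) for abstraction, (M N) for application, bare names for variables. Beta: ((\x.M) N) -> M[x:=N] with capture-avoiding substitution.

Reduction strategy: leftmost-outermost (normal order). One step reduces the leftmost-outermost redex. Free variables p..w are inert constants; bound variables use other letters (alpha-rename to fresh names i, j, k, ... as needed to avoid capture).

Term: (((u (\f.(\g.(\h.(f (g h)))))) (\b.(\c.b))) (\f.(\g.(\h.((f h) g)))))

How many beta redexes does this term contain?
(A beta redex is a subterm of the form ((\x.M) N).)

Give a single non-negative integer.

Term: (((u (\f.(\g.(\h.(f (g h)))))) (\b.(\c.b))) (\f.(\g.(\h.((f h) g)))))
  (no redexes)
Total redexes: 0

Answer: 0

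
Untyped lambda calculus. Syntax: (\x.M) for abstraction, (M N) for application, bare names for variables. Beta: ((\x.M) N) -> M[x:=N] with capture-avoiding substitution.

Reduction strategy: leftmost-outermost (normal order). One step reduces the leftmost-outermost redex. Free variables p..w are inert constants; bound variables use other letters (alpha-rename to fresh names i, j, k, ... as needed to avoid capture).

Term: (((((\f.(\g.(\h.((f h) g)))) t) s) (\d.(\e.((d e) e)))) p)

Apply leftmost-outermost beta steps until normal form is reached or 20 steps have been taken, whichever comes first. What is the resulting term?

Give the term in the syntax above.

Step 0: (((((\f.(\g.(\h.((f h) g)))) t) s) (\d.(\e.((d e) e)))) p)
Step 1: ((((\g.(\h.((t h) g))) s) (\d.(\e.((d e) e)))) p)
Step 2: (((\h.((t h) s)) (\d.(\e.((d e) e)))) p)
Step 3: (((t (\d.(\e.((d e) e)))) s) p)

Answer: (((t (\d.(\e.((d e) e)))) s) p)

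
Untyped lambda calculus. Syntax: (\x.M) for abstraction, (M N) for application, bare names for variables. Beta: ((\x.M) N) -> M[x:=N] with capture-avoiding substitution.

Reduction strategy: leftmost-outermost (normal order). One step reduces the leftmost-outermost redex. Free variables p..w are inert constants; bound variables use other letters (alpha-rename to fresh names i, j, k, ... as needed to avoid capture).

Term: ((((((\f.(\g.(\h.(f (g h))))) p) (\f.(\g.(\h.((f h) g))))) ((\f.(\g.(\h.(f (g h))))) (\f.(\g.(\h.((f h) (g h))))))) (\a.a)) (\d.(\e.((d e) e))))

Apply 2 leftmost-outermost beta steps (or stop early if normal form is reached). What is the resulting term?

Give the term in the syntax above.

Step 0: ((((((\f.(\g.(\h.(f (g h))))) p) (\f.(\g.(\h.((f h) g))))) ((\f.(\g.(\h.(f (g h))))) (\f.(\g.(\h.((f h) (g h))))))) (\a.a)) (\d.(\e.((d e) e))))
Step 1: (((((\g.(\h.(p (g h)))) (\f.(\g.(\h.((f h) g))))) ((\f.(\g.(\h.(f (g h))))) (\f.(\g.(\h.((f h) (g h))))))) (\a.a)) (\d.(\e.((d e) e))))
Step 2: ((((\h.(p ((\f.(\g.(\h.((f h) g)))) h))) ((\f.(\g.(\h.(f (g h))))) (\f.(\g.(\h.((f h) (g h))))))) (\a.a)) (\d.(\e.((d e) e))))

Answer: ((((\h.(p ((\f.(\g.(\h.((f h) g)))) h))) ((\f.(\g.(\h.(f (g h))))) (\f.(\g.(\h.((f h) (g h))))))) (\a.a)) (\d.(\e.((d e) e))))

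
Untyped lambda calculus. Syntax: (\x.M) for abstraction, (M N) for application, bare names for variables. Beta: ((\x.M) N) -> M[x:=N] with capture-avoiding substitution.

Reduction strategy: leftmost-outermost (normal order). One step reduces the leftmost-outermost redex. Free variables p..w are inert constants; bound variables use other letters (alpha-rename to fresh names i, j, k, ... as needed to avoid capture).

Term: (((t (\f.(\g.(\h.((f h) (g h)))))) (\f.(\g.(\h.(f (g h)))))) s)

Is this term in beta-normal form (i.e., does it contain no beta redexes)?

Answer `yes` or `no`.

Term: (((t (\f.(\g.(\h.((f h) (g h)))))) (\f.(\g.(\h.(f (g h)))))) s)
No beta redexes found.

Answer: yes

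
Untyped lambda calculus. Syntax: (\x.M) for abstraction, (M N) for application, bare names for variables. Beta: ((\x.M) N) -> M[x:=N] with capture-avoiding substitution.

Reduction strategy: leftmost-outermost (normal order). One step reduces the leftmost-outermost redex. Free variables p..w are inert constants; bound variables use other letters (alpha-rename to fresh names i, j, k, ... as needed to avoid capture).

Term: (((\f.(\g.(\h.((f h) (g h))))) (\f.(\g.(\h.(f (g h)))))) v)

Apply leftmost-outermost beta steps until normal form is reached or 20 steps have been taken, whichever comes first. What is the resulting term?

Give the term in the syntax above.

Answer: (\h.(\i.(h ((v h) i))))

Derivation:
Step 0: (((\f.(\g.(\h.((f h) (g h))))) (\f.(\g.(\h.(f (g h)))))) v)
Step 1: ((\g.(\h.(((\f.(\g.(\h.(f (g h))))) h) (g h)))) v)
Step 2: (\h.(((\f.(\g.(\h.(f (g h))))) h) (v h)))
Step 3: (\h.((\g.(\i.(h (g i)))) (v h)))
Step 4: (\h.(\i.(h ((v h) i))))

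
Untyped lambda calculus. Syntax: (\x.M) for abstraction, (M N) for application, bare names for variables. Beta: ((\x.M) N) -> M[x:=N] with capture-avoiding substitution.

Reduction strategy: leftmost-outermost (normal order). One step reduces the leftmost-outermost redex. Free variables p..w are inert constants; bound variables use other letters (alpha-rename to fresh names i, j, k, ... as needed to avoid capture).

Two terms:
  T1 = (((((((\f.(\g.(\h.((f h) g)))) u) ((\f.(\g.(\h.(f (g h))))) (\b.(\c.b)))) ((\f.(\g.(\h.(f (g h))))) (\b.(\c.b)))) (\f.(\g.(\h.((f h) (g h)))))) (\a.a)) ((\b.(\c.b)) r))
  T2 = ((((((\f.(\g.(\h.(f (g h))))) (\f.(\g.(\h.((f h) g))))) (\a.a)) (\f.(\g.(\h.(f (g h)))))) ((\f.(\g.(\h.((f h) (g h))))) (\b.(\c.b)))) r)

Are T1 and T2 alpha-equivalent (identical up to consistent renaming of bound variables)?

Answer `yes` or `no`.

Answer: no

Derivation:
Term 1: (((((((\f.(\g.(\h.((f h) g)))) u) ((\f.(\g.(\h.(f (g h))))) (\b.(\c.b)))) ((\f.(\g.(\h.(f (g h))))) (\b.(\c.b)))) (\f.(\g.(\h.((f h) (g h)))))) (\a.a)) ((\b.(\c.b)) r))
Term 2: ((((((\f.(\g.(\h.(f (g h))))) (\f.(\g.(\h.((f h) g))))) (\a.a)) (\f.(\g.(\h.(f (g h)))))) ((\f.(\g.(\h.((f h) (g h))))) (\b.(\c.b)))) r)
Alpha-equivalence: compare structure up to binder renaming.
Result: False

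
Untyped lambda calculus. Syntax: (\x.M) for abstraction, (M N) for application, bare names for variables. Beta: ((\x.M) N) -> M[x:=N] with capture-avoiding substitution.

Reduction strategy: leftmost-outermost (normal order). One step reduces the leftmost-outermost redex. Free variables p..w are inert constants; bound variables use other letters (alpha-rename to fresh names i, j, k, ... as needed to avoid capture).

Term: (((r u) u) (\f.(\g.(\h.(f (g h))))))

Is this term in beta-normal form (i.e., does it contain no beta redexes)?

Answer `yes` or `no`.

Term: (((r u) u) (\f.(\g.(\h.(f (g h))))))
No beta redexes found.

Answer: yes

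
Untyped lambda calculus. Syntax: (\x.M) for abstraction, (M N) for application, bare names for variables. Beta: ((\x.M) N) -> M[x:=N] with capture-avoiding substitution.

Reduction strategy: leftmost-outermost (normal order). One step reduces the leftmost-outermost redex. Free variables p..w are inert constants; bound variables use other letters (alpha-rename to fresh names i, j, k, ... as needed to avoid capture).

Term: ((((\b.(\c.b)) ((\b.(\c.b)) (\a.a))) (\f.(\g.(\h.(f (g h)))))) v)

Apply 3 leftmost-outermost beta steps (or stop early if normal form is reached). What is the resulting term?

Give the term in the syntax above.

Step 0: ((((\b.(\c.b)) ((\b.(\c.b)) (\a.a))) (\f.(\g.(\h.(f (g h)))))) v)
Step 1: (((\c.((\b.(\c.b)) (\a.a))) (\f.(\g.(\h.(f (g h)))))) v)
Step 2: (((\b.(\c.b)) (\a.a)) v)
Step 3: ((\c.(\a.a)) v)

Answer: ((\c.(\a.a)) v)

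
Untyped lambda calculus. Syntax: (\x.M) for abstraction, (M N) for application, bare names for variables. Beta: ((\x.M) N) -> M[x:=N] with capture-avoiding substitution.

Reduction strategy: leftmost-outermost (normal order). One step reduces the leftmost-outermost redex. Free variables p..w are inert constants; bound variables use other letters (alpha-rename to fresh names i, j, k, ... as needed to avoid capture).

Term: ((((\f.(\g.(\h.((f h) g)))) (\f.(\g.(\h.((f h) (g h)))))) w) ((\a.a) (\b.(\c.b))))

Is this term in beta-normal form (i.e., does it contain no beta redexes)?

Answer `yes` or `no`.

Answer: no

Derivation:
Term: ((((\f.(\g.(\h.((f h) g)))) (\f.(\g.(\h.((f h) (g h)))))) w) ((\a.a) (\b.(\c.b))))
Found 2 beta redex(es).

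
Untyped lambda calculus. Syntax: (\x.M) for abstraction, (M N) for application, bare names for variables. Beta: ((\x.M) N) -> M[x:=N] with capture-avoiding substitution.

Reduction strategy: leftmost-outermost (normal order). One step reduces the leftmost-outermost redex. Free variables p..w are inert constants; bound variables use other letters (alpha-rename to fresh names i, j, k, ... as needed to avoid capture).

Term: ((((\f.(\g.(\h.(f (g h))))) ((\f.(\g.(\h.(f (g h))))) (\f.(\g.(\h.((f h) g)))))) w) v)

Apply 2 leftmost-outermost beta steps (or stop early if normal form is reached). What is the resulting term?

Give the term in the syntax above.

Step 0: ((((\f.(\g.(\h.(f (g h))))) ((\f.(\g.(\h.(f (g h))))) (\f.(\g.(\h.((f h) g)))))) w) v)
Step 1: (((\g.(\h.(((\f.(\g.(\h.(f (g h))))) (\f.(\g.(\h.((f h) g))))) (g h)))) w) v)
Step 2: ((\h.(((\f.(\g.(\h.(f (g h))))) (\f.(\g.(\h.((f h) g))))) (w h))) v)

Answer: ((\h.(((\f.(\g.(\h.(f (g h))))) (\f.(\g.(\h.((f h) g))))) (w h))) v)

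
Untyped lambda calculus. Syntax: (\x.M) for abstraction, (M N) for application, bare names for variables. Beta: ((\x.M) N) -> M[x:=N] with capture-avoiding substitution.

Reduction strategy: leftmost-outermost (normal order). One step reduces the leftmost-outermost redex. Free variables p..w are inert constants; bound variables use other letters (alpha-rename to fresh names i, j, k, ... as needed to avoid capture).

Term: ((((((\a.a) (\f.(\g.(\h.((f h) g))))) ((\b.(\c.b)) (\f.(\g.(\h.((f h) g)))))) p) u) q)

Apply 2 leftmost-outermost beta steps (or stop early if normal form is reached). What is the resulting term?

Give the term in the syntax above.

Answer: ((((\g.(\h.((((\b.(\c.b)) (\f.(\g.(\h.((f h) g))))) h) g))) p) u) q)

Derivation:
Step 0: ((((((\a.a) (\f.(\g.(\h.((f h) g))))) ((\b.(\c.b)) (\f.(\g.(\h.((f h) g)))))) p) u) q)
Step 1: (((((\f.(\g.(\h.((f h) g)))) ((\b.(\c.b)) (\f.(\g.(\h.((f h) g)))))) p) u) q)
Step 2: ((((\g.(\h.((((\b.(\c.b)) (\f.(\g.(\h.((f h) g))))) h) g))) p) u) q)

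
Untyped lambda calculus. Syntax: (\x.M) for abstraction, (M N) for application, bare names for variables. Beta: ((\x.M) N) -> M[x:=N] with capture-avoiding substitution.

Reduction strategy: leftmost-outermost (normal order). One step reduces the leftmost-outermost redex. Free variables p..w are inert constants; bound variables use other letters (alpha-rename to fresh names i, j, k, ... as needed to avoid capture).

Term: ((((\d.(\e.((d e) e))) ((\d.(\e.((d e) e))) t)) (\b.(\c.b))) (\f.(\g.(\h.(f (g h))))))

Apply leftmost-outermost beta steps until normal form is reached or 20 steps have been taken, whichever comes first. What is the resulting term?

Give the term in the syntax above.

Answer: ((((t (\b.(\c.b))) (\b.(\c.b))) (\b.(\c.b))) (\f.(\g.(\h.(f (g h))))))

Derivation:
Step 0: ((((\d.(\e.((d e) e))) ((\d.(\e.((d e) e))) t)) (\b.(\c.b))) (\f.(\g.(\h.(f (g h))))))
Step 1: (((\e.((((\d.(\e.((d e) e))) t) e) e)) (\b.(\c.b))) (\f.(\g.(\h.(f (g h))))))
Step 2: (((((\d.(\e.((d e) e))) t) (\b.(\c.b))) (\b.(\c.b))) (\f.(\g.(\h.(f (g h))))))
Step 3: ((((\e.((t e) e)) (\b.(\c.b))) (\b.(\c.b))) (\f.(\g.(\h.(f (g h))))))
Step 4: ((((t (\b.(\c.b))) (\b.(\c.b))) (\b.(\c.b))) (\f.(\g.(\h.(f (g h))))))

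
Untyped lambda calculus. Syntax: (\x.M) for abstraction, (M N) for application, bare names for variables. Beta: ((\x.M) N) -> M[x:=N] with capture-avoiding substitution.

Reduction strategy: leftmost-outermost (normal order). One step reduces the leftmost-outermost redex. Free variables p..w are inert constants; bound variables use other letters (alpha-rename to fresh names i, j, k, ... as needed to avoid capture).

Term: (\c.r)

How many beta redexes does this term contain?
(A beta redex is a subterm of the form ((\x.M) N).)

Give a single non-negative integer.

Answer: 0

Derivation:
Term: (\c.r)
  (no redexes)
Total redexes: 0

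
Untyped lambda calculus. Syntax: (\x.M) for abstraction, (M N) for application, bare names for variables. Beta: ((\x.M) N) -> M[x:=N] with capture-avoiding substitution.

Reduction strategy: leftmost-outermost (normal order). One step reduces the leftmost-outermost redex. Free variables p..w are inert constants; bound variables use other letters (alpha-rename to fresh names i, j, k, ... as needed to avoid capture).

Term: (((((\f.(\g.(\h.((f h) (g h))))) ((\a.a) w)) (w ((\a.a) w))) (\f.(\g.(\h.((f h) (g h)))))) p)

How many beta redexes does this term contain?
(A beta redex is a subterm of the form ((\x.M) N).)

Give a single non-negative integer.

Answer: 3

Derivation:
Term: (((((\f.(\g.(\h.((f h) (g h))))) ((\a.a) w)) (w ((\a.a) w))) (\f.(\g.(\h.((f h) (g h)))))) p)
  Redex: ((\f.(\g.(\h.((f h) (g h))))) ((\a.a) w))
  Redex: ((\a.a) w)
  Redex: ((\a.a) w)
Total redexes: 3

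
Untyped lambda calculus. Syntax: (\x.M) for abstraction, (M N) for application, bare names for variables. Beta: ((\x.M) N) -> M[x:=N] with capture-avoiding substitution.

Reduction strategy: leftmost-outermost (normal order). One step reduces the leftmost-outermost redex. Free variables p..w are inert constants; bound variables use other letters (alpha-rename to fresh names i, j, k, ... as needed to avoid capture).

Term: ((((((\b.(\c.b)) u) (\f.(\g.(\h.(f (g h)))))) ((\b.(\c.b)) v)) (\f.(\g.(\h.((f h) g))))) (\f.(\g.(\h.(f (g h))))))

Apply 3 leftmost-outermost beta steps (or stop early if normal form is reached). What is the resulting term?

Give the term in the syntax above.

Answer: (((u (\c.v)) (\f.(\g.(\h.((f h) g))))) (\f.(\g.(\h.(f (g h))))))

Derivation:
Step 0: ((((((\b.(\c.b)) u) (\f.(\g.(\h.(f (g h)))))) ((\b.(\c.b)) v)) (\f.(\g.(\h.((f h) g))))) (\f.(\g.(\h.(f (g h))))))
Step 1: (((((\c.u) (\f.(\g.(\h.(f (g h)))))) ((\b.(\c.b)) v)) (\f.(\g.(\h.((f h) g))))) (\f.(\g.(\h.(f (g h))))))
Step 2: (((u ((\b.(\c.b)) v)) (\f.(\g.(\h.((f h) g))))) (\f.(\g.(\h.(f (g h))))))
Step 3: (((u (\c.v)) (\f.(\g.(\h.((f h) g))))) (\f.(\g.(\h.(f (g h))))))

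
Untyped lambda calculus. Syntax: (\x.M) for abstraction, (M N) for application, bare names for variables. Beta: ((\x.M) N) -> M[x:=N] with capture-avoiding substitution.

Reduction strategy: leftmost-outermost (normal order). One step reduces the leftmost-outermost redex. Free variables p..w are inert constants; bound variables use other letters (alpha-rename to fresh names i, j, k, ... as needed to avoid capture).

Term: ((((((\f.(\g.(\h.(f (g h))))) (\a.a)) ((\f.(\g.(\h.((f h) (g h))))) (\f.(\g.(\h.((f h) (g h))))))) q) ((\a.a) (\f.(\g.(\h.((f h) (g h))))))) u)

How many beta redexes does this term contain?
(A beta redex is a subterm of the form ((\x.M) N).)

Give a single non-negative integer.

Term: ((((((\f.(\g.(\h.(f (g h))))) (\a.a)) ((\f.(\g.(\h.((f h) (g h))))) (\f.(\g.(\h.((f h) (g h))))))) q) ((\a.a) (\f.(\g.(\h.((f h) (g h))))))) u)
  Redex: ((\f.(\g.(\h.(f (g h))))) (\a.a))
  Redex: ((\f.(\g.(\h.((f h) (g h))))) (\f.(\g.(\h.((f h) (g h))))))
  Redex: ((\a.a) (\f.(\g.(\h.((f h) (g h))))))
Total redexes: 3

Answer: 3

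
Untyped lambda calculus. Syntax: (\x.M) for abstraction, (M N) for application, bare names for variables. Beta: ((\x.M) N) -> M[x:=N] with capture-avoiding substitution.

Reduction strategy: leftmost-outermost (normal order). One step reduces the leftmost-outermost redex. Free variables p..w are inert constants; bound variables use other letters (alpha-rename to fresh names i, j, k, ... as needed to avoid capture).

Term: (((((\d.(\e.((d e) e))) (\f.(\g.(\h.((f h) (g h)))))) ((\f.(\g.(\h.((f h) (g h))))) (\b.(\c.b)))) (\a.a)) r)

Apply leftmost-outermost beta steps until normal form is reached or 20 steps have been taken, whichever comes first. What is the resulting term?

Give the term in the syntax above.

Step 0: (((((\d.(\e.((d e) e))) (\f.(\g.(\h.((f h) (g h)))))) ((\f.(\g.(\h.((f h) (g h))))) (\b.(\c.b)))) (\a.a)) r)
Step 1: ((((\e.(((\f.(\g.(\h.((f h) (g h))))) e) e)) ((\f.(\g.(\h.((f h) (g h))))) (\b.(\c.b)))) (\a.a)) r)
Step 2: (((((\f.(\g.(\h.((f h) (g h))))) ((\f.(\g.(\h.((f h) (g h))))) (\b.(\c.b)))) ((\f.(\g.(\h.((f h) (g h))))) (\b.(\c.b)))) (\a.a)) r)
Step 3: ((((\g.(\h.((((\f.(\g.(\h.((f h) (g h))))) (\b.(\c.b))) h) (g h)))) ((\f.(\g.(\h.((f h) (g h))))) (\b.(\c.b)))) (\a.a)) r)
Step 4: (((\h.((((\f.(\g.(\h.((f h) (g h))))) (\b.(\c.b))) h) (((\f.(\g.(\h.((f h) (g h))))) (\b.(\c.b))) h))) (\a.a)) r)
Step 5: (((((\f.(\g.(\h.((f h) (g h))))) (\b.(\c.b))) (\a.a)) (((\f.(\g.(\h.((f h) (g h))))) (\b.(\c.b))) (\a.a))) r)
Step 6: ((((\g.(\h.(((\b.(\c.b)) h) (g h)))) (\a.a)) (((\f.(\g.(\h.((f h) (g h))))) (\b.(\c.b))) (\a.a))) r)
Step 7: (((\h.(((\b.(\c.b)) h) ((\a.a) h))) (((\f.(\g.(\h.((f h) (g h))))) (\b.(\c.b))) (\a.a))) r)
Step 8: ((((\b.(\c.b)) (((\f.(\g.(\h.((f h) (g h))))) (\b.(\c.b))) (\a.a))) ((\a.a) (((\f.(\g.(\h.((f h) (g h))))) (\b.(\c.b))) (\a.a)))) r)
Step 9: (((\c.(((\f.(\g.(\h.((f h) (g h))))) (\b.(\c.b))) (\a.a))) ((\a.a) (((\f.(\g.(\h.((f h) (g h))))) (\b.(\c.b))) (\a.a)))) r)
Step 10: ((((\f.(\g.(\h.((f h) (g h))))) (\b.(\c.b))) (\a.a)) r)
Step 11: (((\g.(\h.(((\b.(\c.b)) h) (g h)))) (\a.a)) r)
Step 12: ((\h.(((\b.(\c.b)) h) ((\a.a) h))) r)
Step 13: (((\b.(\c.b)) r) ((\a.a) r))
Step 14: ((\c.r) ((\a.a) r))
Step 15: r

Answer: r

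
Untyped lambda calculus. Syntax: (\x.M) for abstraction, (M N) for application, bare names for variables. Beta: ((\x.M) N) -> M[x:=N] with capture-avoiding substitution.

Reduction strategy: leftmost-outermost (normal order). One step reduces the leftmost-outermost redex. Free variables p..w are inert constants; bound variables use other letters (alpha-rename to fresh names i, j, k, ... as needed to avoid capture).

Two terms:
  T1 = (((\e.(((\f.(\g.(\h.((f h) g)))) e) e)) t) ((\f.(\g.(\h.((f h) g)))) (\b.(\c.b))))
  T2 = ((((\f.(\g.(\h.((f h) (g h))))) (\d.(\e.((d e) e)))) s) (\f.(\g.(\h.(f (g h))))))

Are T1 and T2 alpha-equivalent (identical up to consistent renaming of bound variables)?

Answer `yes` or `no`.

Answer: no

Derivation:
Term 1: (((\e.(((\f.(\g.(\h.((f h) g)))) e) e)) t) ((\f.(\g.(\h.((f h) g)))) (\b.(\c.b))))
Term 2: ((((\f.(\g.(\h.((f h) (g h))))) (\d.(\e.((d e) e)))) s) (\f.(\g.(\h.(f (g h))))))
Alpha-equivalence: compare structure up to binder renaming.
Result: False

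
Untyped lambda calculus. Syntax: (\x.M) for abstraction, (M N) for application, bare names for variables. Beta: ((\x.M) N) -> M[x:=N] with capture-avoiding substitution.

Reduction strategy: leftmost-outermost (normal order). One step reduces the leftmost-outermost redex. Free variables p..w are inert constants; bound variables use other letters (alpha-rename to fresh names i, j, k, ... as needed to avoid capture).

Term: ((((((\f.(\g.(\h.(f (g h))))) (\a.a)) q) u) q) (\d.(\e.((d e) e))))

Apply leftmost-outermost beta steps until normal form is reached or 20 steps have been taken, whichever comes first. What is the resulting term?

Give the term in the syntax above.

Answer: (((q u) q) (\d.(\e.((d e) e))))

Derivation:
Step 0: ((((((\f.(\g.(\h.(f (g h))))) (\a.a)) q) u) q) (\d.(\e.((d e) e))))
Step 1: (((((\g.(\h.((\a.a) (g h)))) q) u) q) (\d.(\e.((d e) e))))
Step 2: ((((\h.((\a.a) (q h))) u) q) (\d.(\e.((d e) e))))
Step 3: ((((\a.a) (q u)) q) (\d.(\e.((d e) e))))
Step 4: (((q u) q) (\d.(\e.((d e) e))))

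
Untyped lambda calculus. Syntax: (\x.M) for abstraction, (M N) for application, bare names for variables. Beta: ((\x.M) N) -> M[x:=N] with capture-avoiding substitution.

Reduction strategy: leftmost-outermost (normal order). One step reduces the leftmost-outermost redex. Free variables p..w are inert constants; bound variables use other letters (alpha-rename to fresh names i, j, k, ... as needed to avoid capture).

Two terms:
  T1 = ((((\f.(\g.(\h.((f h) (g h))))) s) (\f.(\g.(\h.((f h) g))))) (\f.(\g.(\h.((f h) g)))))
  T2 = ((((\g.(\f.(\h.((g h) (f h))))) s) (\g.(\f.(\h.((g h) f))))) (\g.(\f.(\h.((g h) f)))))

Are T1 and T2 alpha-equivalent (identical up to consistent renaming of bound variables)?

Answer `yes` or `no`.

Term 1: ((((\f.(\g.(\h.((f h) (g h))))) s) (\f.(\g.(\h.((f h) g))))) (\f.(\g.(\h.((f h) g)))))
Term 2: ((((\g.(\f.(\h.((g h) (f h))))) s) (\g.(\f.(\h.((g h) f))))) (\g.(\f.(\h.((g h) f)))))
Alpha-equivalence: compare structure up to binder renaming.
Result: True

Answer: yes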